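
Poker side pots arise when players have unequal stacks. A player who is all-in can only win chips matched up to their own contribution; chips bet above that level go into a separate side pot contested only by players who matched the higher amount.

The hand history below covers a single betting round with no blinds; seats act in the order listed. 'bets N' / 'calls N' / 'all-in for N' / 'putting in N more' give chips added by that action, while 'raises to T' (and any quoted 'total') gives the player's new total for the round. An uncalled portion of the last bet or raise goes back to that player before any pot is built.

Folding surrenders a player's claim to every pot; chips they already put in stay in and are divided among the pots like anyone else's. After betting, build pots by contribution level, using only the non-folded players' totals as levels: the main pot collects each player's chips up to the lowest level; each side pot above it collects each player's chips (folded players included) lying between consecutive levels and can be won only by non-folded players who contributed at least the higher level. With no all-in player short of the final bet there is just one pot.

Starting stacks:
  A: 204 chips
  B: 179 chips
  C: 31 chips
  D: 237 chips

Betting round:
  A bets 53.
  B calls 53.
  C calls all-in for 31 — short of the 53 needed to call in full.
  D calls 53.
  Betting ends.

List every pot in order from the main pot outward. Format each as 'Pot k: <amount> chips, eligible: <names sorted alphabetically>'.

Contributions: A=53, B=53, C=31, D=53
Pot levels (distinct totals of non-folded players): 31, 53
Layer 1-31: 31 each from A, B, C, D = 31*4 = 124 chips; eligible A, B, C, D
Layer 32-53: 22 each from A, B, D = 22*3 = 66 chips; eligible A, B, D

Pot 1: 124 chips, eligible: A, B, C, D
Pot 2: 66 chips, eligible: A, B, D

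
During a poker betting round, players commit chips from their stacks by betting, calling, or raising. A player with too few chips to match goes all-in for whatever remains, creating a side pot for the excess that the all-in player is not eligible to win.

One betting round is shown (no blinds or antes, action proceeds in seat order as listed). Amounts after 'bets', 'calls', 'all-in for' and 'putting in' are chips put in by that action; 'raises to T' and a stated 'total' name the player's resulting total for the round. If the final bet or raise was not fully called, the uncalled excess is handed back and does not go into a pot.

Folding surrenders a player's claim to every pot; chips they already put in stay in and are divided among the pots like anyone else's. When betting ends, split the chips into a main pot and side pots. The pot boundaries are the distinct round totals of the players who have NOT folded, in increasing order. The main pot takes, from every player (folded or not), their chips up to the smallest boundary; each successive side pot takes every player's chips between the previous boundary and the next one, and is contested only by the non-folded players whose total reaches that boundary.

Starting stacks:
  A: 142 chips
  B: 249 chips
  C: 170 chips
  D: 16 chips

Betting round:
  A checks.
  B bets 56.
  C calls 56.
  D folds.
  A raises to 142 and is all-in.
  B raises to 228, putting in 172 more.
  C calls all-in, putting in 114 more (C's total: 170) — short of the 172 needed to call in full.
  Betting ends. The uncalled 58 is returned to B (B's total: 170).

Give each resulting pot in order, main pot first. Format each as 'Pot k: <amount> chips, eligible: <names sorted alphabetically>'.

Pot 1: 426 chips, eligible: A, B, C
Pot 2: 56 chips, eligible: B, C

Derivation:
Contributions (after 58 returned to B): A=142, B=170, C=170
Folded: D
Pot levels (distinct totals of non-folded players): 142, 170
Layer 1-142: 142 each from A, B, C = 142*3 = 426 chips; eligible A, B, C
Layer 143-170: 28 each from B, C = 28*2 = 56 chips; eligible B, C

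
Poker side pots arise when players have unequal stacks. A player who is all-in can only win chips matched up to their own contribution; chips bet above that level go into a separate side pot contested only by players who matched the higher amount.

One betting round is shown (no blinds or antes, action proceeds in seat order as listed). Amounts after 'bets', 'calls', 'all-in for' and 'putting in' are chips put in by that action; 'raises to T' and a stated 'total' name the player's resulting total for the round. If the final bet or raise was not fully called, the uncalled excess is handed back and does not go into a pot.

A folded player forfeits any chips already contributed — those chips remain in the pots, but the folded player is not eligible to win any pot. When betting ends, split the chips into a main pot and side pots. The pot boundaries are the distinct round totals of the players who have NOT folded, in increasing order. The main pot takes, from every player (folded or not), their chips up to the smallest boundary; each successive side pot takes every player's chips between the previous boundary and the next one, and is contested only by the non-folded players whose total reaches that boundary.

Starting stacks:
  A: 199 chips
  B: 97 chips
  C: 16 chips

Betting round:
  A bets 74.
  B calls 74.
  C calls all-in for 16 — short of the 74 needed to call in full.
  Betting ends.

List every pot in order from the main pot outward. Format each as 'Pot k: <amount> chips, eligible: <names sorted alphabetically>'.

Contributions: A=74, B=74, C=16
Pot levels (distinct totals of non-folded players): 16, 74
Layer 1-16: 16 each from A, B, C = 16*3 = 48 chips; eligible A, B, C
Layer 17-74: 58 each from A, B = 58*2 = 116 chips; eligible A, B

Pot 1: 48 chips, eligible: A, B, C
Pot 2: 116 chips, eligible: A, B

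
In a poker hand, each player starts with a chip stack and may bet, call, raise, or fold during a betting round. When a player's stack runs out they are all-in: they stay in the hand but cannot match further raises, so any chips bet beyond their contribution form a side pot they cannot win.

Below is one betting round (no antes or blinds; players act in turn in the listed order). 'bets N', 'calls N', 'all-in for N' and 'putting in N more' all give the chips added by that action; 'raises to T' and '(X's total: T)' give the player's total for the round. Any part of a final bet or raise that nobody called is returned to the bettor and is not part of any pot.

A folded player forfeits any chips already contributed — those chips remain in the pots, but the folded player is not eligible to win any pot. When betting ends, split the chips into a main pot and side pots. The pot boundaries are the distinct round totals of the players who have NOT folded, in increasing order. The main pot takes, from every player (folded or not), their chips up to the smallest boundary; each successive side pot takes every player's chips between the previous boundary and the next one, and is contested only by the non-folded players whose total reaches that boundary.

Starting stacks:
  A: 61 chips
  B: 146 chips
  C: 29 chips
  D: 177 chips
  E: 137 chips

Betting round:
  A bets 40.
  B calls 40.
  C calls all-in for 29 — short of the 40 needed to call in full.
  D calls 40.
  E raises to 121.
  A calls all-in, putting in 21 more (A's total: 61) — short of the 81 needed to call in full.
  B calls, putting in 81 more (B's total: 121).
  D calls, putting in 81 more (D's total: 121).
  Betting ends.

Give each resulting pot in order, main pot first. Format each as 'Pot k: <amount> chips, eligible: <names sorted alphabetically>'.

Pot 1: 145 chips, eligible: A, B, C, D, E
Pot 2: 128 chips, eligible: A, B, D, E
Pot 3: 180 chips, eligible: B, D, E

Derivation:
Contributions: A=61, B=121, C=29, D=121, E=121
Pot levels (distinct totals of non-folded players): 29, 61, 121
Layer 1-29: 29 each from A, B, C, D, E = 29*5 = 145 chips; eligible A, B, C, D, E
Layer 30-61: 32 each from A, B, D, E = 32*4 = 128 chips; eligible A, B, D, E
Layer 62-121: 60 each from B, D, E = 60*3 = 180 chips; eligible B, D, E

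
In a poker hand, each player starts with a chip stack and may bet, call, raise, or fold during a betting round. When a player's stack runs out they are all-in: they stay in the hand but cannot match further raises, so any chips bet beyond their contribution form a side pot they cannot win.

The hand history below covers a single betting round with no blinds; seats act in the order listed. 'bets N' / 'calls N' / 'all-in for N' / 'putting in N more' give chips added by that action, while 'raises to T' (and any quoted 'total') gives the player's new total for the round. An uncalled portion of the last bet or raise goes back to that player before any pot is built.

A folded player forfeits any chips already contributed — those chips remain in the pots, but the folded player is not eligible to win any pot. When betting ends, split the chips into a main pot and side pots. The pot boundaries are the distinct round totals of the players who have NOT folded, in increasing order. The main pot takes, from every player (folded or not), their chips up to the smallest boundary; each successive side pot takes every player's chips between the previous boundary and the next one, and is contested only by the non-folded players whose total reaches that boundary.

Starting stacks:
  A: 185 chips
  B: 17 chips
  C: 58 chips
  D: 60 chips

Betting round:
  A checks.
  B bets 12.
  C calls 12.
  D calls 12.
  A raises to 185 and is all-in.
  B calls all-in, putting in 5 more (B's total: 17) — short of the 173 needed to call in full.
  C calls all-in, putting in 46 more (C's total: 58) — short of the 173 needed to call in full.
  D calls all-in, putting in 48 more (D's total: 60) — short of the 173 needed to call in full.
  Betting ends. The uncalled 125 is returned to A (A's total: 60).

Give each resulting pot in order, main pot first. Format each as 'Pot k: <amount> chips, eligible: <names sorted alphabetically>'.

Contributions (after 125 returned to A): A=60, B=17, C=58, D=60
Pot levels (distinct totals of non-folded players): 17, 58, 60
Layer 1-17: 17 each from A, B, C, D = 17*4 = 68 chips; eligible A, B, C, D
Layer 18-58: 41 each from A, C, D = 41*3 = 123 chips; eligible A, C, D
Layer 59-60: 2 each from A, D = 2*2 = 4 chips; eligible A, D

Pot 1: 68 chips, eligible: A, B, C, D
Pot 2: 123 chips, eligible: A, C, D
Pot 3: 4 chips, eligible: A, D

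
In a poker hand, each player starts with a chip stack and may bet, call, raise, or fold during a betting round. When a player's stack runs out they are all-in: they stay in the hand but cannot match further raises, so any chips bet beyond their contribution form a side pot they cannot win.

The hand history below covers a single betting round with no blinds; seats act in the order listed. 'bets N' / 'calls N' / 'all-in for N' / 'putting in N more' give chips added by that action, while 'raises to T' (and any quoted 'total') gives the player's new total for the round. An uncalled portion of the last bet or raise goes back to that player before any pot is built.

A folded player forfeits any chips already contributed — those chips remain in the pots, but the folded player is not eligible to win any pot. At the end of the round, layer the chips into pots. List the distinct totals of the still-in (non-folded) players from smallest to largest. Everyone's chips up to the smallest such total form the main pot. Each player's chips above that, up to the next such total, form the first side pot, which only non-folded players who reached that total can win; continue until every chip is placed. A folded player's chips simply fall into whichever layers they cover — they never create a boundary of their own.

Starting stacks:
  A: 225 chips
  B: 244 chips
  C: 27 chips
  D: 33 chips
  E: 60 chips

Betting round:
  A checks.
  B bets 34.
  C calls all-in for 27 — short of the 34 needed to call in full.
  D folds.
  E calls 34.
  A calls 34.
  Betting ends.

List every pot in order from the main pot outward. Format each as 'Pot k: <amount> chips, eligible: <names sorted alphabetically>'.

Pot 1: 108 chips, eligible: A, B, C, E
Pot 2: 21 chips, eligible: A, B, E

Derivation:
Contributions: A=34, B=34, C=27, E=34
Folded: D
Pot levels (distinct totals of non-folded players): 27, 34
Layer 1-27: 27 each from A, B, C, E = 27*4 = 108 chips; eligible A, B, C, E
Layer 28-34: 7 each from A, B, E = 7*3 = 21 chips; eligible A, B, E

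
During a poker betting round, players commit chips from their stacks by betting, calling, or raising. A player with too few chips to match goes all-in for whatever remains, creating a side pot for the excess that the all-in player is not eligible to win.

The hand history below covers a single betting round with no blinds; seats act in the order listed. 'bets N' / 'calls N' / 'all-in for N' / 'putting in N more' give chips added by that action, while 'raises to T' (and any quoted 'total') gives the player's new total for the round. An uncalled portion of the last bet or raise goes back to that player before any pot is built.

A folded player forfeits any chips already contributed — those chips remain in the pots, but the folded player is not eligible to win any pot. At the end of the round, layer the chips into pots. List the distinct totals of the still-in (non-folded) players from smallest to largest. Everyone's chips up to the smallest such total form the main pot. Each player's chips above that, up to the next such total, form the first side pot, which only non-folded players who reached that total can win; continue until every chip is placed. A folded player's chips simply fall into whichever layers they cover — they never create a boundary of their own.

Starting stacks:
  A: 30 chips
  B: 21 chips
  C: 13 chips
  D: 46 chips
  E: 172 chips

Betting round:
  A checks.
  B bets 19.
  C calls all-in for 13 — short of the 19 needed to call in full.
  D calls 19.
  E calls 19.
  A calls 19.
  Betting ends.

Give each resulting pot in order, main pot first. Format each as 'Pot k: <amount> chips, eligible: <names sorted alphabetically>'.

Contributions: A=19, B=19, C=13, D=19, E=19
Pot levels (distinct totals of non-folded players): 13, 19
Layer 1-13: 13 each from A, B, C, D, E = 13*5 = 65 chips; eligible A, B, C, D, E
Layer 14-19: 6 each from A, B, D, E = 6*4 = 24 chips; eligible A, B, D, E

Pot 1: 65 chips, eligible: A, B, C, D, E
Pot 2: 24 chips, eligible: A, B, D, E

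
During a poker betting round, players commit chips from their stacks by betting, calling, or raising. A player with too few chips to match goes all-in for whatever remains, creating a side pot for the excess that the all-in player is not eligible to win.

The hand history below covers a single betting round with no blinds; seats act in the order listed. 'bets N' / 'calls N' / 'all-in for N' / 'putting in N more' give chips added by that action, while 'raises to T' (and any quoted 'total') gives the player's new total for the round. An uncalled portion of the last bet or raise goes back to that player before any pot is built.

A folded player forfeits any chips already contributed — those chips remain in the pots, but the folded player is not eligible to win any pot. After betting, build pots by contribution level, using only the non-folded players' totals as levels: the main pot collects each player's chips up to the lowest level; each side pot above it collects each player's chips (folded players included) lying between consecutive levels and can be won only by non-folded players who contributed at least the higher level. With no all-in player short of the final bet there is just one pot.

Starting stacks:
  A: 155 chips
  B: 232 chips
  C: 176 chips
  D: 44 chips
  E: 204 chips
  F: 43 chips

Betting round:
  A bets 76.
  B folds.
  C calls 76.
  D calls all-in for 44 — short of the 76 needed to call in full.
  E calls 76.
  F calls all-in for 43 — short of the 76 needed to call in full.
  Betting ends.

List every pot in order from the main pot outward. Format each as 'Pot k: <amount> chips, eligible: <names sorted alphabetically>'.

Pot 1: 215 chips, eligible: A, C, D, E, F
Pot 2: 4 chips, eligible: A, C, D, E
Pot 3: 96 chips, eligible: A, C, E

Derivation:
Contributions: A=76, C=76, D=44, E=76, F=43
Folded: B
Pot levels (distinct totals of non-folded players): 43, 44, 76
Layer 1-43: 43 each from A, C, D, E, F = 43*5 = 215 chips; eligible A, C, D, E, F
Layer 44-44: 1 each from A, C, D, E = 1*4 = 4 chips; eligible A, C, D, E
Layer 45-76: 32 each from A, C, E = 32*3 = 96 chips; eligible A, C, E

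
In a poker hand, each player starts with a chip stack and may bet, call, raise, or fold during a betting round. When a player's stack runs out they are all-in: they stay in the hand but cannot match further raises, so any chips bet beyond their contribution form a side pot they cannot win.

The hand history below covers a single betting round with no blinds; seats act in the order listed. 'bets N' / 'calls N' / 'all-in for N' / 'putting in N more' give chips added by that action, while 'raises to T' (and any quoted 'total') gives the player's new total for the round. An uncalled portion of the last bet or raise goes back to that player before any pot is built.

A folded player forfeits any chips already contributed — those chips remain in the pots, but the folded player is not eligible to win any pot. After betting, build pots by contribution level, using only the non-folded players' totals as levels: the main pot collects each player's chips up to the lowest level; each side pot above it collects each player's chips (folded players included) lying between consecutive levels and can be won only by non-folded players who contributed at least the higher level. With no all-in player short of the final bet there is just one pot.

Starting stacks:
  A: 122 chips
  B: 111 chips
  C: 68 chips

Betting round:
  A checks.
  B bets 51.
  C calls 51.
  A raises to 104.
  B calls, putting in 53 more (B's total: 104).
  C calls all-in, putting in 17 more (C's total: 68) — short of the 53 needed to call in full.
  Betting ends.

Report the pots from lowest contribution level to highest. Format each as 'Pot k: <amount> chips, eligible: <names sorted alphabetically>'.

Contributions: A=104, B=104, C=68
Pot levels (distinct totals of non-folded players): 68, 104
Layer 1-68: 68 each from A, B, C = 68*3 = 204 chips; eligible A, B, C
Layer 69-104: 36 each from A, B = 36*2 = 72 chips; eligible A, B

Pot 1: 204 chips, eligible: A, B, C
Pot 2: 72 chips, eligible: A, B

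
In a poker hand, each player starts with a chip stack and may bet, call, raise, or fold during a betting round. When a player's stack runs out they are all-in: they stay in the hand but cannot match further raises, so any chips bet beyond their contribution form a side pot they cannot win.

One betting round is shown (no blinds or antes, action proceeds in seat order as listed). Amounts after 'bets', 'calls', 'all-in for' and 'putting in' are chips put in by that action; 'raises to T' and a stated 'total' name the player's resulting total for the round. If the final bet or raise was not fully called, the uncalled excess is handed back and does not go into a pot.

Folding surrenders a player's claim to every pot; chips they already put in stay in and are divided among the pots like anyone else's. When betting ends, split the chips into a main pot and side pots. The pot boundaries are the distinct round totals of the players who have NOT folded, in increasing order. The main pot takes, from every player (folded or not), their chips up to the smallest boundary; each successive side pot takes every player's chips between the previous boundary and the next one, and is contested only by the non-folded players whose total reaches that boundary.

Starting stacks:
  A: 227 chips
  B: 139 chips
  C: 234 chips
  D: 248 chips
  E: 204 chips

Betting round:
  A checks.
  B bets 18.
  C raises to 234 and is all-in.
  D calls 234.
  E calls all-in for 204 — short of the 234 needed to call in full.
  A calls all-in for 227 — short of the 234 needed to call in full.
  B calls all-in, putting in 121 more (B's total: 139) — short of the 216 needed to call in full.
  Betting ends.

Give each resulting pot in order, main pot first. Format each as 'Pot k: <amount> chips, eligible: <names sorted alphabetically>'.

Contributions: A=227, B=139, C=234, D=234, E=204
Pot levels (distinct totals of non-folded players): 139, 204, 227, 234
Layer 1-139: 139 each from A, B, C, D, E = 139*5 = 695 chips; eligible A, B, C, D, E
Layer 140-204: 65 each from A, C, D, E = 65*4 = 260 chips; eligible A, C, D, E
Layer 205-227: 23 each from A, C, D = 23*3 = 69 chips; eligible A, C, D
Layer 228-234: 7 each from C, D = 7*2 = 14 chips; eligible C, D

Pot 1: 695 chips, eligible: A, B, C, D, E
Pot 2: 260 chips, eligible: A, C, D, E
Pot 3: 69 chips, eligible: A, C, D
Pot 4: 14 chips, eligible: C, D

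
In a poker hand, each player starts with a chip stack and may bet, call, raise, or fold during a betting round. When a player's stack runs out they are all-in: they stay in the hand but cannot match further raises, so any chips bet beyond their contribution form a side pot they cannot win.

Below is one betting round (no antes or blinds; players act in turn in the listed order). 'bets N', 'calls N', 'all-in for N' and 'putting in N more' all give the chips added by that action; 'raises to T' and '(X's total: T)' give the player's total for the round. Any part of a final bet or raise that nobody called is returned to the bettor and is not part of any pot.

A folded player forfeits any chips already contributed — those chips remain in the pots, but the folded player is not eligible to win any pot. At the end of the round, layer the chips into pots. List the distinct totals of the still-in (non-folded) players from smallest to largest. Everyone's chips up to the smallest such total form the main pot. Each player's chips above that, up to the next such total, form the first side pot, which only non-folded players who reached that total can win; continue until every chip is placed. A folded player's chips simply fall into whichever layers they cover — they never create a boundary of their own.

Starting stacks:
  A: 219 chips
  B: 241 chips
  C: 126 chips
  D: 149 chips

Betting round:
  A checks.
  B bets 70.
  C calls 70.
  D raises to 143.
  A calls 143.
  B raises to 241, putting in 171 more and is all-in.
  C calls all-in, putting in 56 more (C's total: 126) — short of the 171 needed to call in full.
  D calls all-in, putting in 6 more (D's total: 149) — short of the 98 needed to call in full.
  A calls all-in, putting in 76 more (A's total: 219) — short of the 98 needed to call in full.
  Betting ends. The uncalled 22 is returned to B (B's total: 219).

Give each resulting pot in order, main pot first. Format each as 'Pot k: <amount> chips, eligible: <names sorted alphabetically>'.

Contributions (after 22 returned to B): A=219, B=219, C=126, D=149
Pot levels (distinct totals of non-folded players): 126, 149, 219
Layer 1-126: 126 each from A, B, C, D = 126*4 = 504 chips; eligible A, B, C, D
Layer 127-149: 23 each from A, B, D = 23*3 = 69 chips; eligible A, B, D
Layer 150-219: 70 each from A, B = 70*2 = 140 chips; eligible A, B

Pot 1: 504 chips, eligible: A, B, C, D
Pot 2: 69 chips, eligible: A, B, D
Pot 3: 140 chips, eligible: A, B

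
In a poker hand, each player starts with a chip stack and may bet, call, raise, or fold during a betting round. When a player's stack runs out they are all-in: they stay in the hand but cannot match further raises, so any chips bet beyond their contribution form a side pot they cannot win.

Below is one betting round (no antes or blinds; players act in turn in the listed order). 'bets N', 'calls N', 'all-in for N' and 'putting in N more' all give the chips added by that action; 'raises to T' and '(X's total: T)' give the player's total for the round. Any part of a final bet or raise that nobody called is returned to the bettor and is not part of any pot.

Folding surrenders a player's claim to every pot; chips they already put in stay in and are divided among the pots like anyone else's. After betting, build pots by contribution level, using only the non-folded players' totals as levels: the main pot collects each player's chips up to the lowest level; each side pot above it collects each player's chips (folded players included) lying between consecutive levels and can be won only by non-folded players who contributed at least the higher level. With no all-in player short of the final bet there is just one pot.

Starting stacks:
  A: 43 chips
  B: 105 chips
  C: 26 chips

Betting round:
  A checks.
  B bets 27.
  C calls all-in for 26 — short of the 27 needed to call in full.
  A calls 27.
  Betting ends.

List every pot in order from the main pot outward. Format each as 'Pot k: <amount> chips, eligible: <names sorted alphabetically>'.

Contributions: A=27, B=27, C=26
Pot levels (distinct totals of non-folded players): 26, 27
Layer 1-26: 26 each from A, B, C = 26*3 = 78 chips; eligible A, B, C
Layer 27-27: 1 each from A, B = 1*2 = 2 chips; eligible A, B

Pot 1: 78 chips, eligible: A, B, C
Pot 2: 2 chips, eligible: A, B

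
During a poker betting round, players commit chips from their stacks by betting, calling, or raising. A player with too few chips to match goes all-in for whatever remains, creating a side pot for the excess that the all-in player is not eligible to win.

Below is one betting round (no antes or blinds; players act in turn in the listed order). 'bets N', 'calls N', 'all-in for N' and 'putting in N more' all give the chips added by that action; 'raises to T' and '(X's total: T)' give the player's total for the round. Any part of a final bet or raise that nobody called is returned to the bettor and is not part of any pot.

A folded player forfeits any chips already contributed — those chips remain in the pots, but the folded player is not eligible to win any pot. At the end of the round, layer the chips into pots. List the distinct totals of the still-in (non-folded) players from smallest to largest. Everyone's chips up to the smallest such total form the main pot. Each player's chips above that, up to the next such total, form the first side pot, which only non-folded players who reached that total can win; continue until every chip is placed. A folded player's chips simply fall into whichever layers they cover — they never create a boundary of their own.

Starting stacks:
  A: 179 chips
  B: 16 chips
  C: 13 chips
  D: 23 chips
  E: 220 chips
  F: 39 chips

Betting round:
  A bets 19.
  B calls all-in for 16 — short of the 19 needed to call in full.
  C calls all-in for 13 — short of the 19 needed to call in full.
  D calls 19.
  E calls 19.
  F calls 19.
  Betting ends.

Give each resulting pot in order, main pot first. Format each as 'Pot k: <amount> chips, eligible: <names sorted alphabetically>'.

Contributions: A=19, B=16, C=13, D=19, E=19, F=19
Pot levels (distinct totals of non-folded players): 13, 16, 19
Layer 1-13: 13 each from A, B, C, D, E, F = 13*6 = 78 chips; eligible A, B, C, D, E, F
Layer 14-16: 3 each from A, B, D, E, F = 3*5 = 15 chips; eligible A, B, D, E, F
Layer 17-19: 3 each from A, D, E, F = 3*4 = 12 chips; eligible A, D, E, F

Pot 1: 78 chips, eligible: A, B, C, D, E, F
Pot 2: 15 chips, eligible: A, B, D, E, F
Pot 3: 12 chips, eligible: A, D, E, F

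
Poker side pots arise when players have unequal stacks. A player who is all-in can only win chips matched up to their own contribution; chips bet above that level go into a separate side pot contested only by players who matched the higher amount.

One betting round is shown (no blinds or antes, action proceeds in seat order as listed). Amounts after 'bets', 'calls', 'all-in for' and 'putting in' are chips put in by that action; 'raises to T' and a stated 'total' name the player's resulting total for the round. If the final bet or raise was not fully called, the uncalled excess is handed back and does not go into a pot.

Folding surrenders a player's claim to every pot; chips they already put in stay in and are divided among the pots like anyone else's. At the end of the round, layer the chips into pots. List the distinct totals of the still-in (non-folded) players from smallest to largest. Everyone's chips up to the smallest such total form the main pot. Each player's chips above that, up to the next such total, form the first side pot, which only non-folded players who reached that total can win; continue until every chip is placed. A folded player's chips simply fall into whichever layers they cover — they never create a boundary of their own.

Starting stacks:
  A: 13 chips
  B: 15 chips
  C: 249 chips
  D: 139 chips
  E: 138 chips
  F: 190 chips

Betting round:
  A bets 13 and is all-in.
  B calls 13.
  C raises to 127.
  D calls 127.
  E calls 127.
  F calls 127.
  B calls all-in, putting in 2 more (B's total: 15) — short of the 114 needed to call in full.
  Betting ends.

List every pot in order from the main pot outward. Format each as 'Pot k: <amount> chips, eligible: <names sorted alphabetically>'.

Contributions: A=13, B=15, C=127, D=127, E=127, F=127
Pot levels (distinct totals of non-folded players): 13, 15, 127
Layer 1-13: 13 each from A, B, C, D, E, F = 13*6 = 78 chips; eligible A, B, C, D, E, F
Layer 14-15: 2 each from B, C, D, E, F = 2*5 = 10 chips; eligible B, C, D, E, F
Layer 16-127: 112 each from C, D, E, F = 112*4 = 448 chips; eligible C, D, E, F

Pot 1: 78 chips, eligible: A, B, C, D, E, F
Pot 2: 10 chips, eligible: B, C, D, E, F
Pot 3: 448 chips, eligible: C, D, E, F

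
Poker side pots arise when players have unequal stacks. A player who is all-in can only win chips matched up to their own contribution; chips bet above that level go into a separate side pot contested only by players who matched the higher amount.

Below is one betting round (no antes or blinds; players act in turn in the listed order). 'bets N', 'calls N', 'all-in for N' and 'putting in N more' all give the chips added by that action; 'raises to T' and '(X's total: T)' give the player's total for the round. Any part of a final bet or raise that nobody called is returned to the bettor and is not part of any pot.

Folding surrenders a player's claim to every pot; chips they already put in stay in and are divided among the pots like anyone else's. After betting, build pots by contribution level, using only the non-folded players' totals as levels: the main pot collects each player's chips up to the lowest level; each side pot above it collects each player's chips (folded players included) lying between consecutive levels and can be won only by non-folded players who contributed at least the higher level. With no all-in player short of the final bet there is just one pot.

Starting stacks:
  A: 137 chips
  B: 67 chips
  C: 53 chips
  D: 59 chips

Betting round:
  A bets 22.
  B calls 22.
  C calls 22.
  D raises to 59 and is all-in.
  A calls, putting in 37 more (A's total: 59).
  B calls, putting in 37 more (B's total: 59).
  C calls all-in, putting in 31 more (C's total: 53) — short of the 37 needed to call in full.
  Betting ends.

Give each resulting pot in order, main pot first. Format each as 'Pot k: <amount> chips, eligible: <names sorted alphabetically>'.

Pot 1: 212 chips, eligible: A, B, C, D
Pot 2: 18 chips, eligible: A, B, D

Derivation:
Contributions: A=59, B=59, C=53, D=59
Pot levels (distinct totals of non-folded players): 53, 59
Layer 1-53: 53 each from A, B, C, D = 53*4 = 212 chips; eligible A, B, C, D
Layer 54-59: 6 each from A, B, D = 6*3 = 18 chips; eligible A, B, D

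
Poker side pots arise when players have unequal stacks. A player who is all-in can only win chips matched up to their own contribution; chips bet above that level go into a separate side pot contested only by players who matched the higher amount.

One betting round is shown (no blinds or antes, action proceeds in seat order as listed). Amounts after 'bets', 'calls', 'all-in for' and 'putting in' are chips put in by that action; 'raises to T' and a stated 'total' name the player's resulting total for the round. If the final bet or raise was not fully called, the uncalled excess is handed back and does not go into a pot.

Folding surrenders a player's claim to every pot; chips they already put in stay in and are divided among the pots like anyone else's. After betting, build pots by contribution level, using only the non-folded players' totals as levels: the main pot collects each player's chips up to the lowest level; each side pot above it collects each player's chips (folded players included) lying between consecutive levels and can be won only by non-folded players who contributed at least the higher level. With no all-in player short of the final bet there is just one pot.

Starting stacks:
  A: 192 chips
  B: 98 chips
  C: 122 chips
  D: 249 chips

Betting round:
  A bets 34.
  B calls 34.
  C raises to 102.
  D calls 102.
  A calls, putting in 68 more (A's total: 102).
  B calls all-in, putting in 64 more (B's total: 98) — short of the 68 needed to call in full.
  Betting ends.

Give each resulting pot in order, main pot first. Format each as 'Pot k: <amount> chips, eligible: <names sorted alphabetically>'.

Pot 1: 392 chips, eligible: A, B, C, D
Pot 2: 12 chips, eligible: A, C, D

Derivation:
Contributions: A=102, B=98, C=102, D=102
Pot levels (distinct totals of non-folded players): 98, 102
Layer 1-98: 98 each from A, B, C, D = 98*4 = 392 chips; eligible A, B, C, D
Layer 99-102: 4 each from A, C, D = 4*3 = 12 chips; eligible A, C, D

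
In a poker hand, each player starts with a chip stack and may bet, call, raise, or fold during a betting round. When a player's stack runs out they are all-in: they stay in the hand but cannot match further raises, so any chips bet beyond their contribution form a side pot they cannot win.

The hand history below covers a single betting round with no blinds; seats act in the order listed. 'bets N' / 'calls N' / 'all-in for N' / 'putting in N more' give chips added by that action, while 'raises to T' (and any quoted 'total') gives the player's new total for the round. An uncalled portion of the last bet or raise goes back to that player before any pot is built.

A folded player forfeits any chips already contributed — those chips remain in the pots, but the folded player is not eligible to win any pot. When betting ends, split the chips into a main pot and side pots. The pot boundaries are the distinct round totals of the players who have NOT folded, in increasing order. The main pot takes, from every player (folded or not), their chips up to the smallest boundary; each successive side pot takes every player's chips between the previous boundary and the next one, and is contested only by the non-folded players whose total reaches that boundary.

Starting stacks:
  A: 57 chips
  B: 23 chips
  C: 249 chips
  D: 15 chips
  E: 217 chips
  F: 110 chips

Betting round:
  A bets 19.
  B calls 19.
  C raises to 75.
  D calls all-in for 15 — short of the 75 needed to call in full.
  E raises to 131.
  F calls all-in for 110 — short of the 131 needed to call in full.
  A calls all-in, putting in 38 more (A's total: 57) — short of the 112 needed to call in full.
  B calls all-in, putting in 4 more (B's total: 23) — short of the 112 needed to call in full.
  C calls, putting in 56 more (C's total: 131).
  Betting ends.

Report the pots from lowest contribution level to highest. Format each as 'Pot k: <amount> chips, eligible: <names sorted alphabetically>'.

Pot 1: 90 chips, eligible: A, B, C, D, E, F
Pot 2: 40 chips, eligible: A, B, C, E, F
Pot 3: 136 chips, eligible: A, C, E, F
Pot 4: 159 chips, eligible: C, E, F
Pot 5: 42 chips, eligible: C, E

Derivation:
Contributions: A=57, B=23, C=131, D=15, E=131, F=110
Pot levels (distinct totals of non-folded players): 15, 23, 57, 110, 131
Layer 1-15: 15 each from A, B, C, D, E, F = 15*6 = 90 chips; eligible A, B, C, D, E, F
Layer 16-23: 8 each from A, B, C, E, F = 8*5 = 40 chips; eligible A, B, C, E, F
Layer 24-57: 34 each from A, C, E, F = 34*4 = 136 chips; eligible A, C, E, F
Layer 58-110: 53 each from C, E, F = 53*3 = 159 chips; eligible C, E, F
Layer 111-131: 21 each from C, E = 21*2 = 42 chips; eligible C, E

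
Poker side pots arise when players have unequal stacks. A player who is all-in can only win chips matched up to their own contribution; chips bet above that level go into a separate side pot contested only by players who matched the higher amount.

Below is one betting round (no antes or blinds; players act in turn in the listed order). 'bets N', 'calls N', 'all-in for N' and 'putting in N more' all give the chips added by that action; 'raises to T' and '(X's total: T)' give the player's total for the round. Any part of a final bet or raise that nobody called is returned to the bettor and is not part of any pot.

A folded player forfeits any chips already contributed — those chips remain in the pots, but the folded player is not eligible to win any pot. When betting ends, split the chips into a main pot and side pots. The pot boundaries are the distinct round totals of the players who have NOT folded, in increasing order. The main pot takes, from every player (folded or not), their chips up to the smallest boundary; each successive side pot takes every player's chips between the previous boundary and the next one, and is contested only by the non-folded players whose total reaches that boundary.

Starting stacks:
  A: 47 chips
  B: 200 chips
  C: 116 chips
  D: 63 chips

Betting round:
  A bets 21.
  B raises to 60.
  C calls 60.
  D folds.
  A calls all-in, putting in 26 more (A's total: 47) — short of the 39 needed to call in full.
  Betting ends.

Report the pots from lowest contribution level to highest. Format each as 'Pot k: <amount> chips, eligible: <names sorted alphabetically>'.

Pot 1: 141 chips, eligible: A, B, C
Pot 2: 26 chips, eligible: B, C

Derivation:
Contributions: A=47, B=60, C=60
Folded: D
Pot levels (distinct totals of non-folded players): 47, 60
Layer 1-47: 47 each from A, B, C = 47*3 = 141 chips; eligible A, B, C
Layer 48-60: 13 each from B, C = 13*2 = 26 chips; eligible B, C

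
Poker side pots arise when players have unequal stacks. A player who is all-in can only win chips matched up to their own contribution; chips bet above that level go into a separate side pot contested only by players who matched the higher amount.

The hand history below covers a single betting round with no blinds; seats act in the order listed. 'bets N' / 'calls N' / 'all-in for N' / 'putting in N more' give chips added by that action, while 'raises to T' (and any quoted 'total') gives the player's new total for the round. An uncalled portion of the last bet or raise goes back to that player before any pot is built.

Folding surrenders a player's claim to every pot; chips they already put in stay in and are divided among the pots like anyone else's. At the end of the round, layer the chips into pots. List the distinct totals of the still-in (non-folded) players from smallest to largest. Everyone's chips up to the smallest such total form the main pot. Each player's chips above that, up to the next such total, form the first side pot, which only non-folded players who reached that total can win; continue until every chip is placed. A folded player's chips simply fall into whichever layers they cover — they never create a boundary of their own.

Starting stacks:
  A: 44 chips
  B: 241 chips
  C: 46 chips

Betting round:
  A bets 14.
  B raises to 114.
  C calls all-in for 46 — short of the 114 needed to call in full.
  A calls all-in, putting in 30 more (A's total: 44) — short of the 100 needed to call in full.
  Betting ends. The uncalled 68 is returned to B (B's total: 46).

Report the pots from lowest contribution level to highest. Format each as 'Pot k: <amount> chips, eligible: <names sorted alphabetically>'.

Pot 1: 132 chips, eligible: A, B, C
Pot 2: 4 chips, eligible: B, C

Derivation:
Contributions (after 68 returned to B): A=44, B=46, C=46
Pot levels (distinct totals of non-folded players): 44, 46
Layer 1-44: 44 each from A, B, C = 44*3 = 132 chips; eligible A, B, C
Layer 45-46: 2 each from B, C = 2*2 = 4 chips; eligible B, C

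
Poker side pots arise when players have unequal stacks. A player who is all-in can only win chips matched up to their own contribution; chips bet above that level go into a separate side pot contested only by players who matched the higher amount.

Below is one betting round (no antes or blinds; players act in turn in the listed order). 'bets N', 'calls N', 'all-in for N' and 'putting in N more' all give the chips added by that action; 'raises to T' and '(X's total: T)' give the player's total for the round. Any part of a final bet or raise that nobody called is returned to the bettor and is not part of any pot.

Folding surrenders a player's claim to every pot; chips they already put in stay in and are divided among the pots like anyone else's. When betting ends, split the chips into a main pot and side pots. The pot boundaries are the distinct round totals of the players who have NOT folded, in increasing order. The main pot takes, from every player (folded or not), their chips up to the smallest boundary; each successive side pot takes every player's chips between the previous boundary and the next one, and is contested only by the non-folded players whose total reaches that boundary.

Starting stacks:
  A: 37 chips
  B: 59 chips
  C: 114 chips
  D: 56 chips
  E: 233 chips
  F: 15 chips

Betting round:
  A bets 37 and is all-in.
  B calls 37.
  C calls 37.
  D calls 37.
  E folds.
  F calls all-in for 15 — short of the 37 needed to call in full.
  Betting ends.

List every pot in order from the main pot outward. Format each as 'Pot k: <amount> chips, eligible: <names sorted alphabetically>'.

Pot 1: 75 chips, eligible: A, B, C, D, F
Pot 2: 88 chips, eligible: A, B, C, D

Derivation:
Contributions: A=37, B=37, C=37, D=37, F=15
Folded: E
Pot levels (distinct totals of non-folded players): 15, 37
Layer 1-15: 15 each from A, B, C, D, F = 15*5 = 75 chips; eligible A, B, C, D, F
Layer 16-37: 22 each from A, B, C, D = 22*4 = 88 chips; eligible A, B, C, D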